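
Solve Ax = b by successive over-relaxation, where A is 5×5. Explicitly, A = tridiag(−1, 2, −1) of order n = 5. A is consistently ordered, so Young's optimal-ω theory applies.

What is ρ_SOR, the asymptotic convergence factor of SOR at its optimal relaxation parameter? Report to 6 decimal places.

ρ_SOR = 0.333333

With n=5, ρ(Jacobi) = cos(π/6) = 0.866025.
1 − cos²(π/6) = sin²(π/6) ⇒ √(1−ρ_J²) = sin(π/6) = 0.5000000.
Then 2/(1+√(1−ρ_J²)) = 2/(1+0.5000000); ω* = 2/1.5000000 = 1.333333.
ρ(B_{ω*}) = ω*−1 = 0.333333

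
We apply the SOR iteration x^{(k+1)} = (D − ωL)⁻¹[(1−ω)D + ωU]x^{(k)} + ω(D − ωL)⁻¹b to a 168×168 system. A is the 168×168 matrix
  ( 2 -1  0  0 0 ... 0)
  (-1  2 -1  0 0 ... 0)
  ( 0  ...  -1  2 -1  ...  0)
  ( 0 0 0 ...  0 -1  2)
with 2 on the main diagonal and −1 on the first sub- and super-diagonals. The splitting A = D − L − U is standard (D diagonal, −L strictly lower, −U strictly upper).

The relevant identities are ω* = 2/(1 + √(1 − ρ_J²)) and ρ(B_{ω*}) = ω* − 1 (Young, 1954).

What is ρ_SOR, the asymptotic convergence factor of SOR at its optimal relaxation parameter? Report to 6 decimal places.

ρ_SOR = 0.963502

spectrum of D⁻¹(L+U) = {cos(kπ/169) : 1≤k≤168}; ρ_J = cos(π/169) = 0.999827.
1 − cos²(π/169) = sin²(π/169) ⇒ √(1−ρ_J²) = sin(π/169) = 0.0185882.
ω* = 2/(1 + 0.0185882) = 2/1.0185882 = 1.963502.
At ω = 1.963502 every |λ(B_ω)| = ω−1, so ρ_SOR = 0.963502.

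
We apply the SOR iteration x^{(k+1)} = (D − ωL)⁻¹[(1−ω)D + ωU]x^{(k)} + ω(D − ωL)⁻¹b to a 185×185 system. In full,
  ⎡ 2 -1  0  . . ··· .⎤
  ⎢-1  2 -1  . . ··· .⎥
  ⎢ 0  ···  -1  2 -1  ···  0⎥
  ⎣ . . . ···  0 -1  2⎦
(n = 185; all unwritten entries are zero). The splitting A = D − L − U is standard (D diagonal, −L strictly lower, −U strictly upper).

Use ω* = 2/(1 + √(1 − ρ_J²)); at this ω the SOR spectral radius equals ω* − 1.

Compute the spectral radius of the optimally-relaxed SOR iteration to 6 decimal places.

ρ_J = max_k |cos(kπ/186)| = cos(π/186) = 0.999857
√(1 − cos²(π/186)) = sin(π/186) ≈ 0.0168895.
Then 2/(1+√(1−ρ_J²)) = 2/(1+0.0168895); ω* = 2/1.0168895 = 1.966782.
ρ(B_{ω*}) = ω*−1 = 0.966782

ρ_SOR = 0.966782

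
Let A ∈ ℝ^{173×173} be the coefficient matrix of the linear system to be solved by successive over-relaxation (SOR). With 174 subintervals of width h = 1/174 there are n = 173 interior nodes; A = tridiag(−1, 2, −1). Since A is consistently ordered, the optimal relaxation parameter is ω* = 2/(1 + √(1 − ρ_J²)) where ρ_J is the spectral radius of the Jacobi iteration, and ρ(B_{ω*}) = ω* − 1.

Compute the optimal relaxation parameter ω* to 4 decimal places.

ω* = 1.9645

With n=173, ρ(Jacobi) = cos(π/174) = 0.9998.
1 − cos²(π/174) = sin²(π/174) ⇒ √(1−ρ_J²) = sin(π/174) = 0.01805.
ω* = 2/(1 + 0.01805) = 2/1.01805 = 1.9645.
Hence ρ(B_{ω*}) = 1.9645 − 1 = 0.9645.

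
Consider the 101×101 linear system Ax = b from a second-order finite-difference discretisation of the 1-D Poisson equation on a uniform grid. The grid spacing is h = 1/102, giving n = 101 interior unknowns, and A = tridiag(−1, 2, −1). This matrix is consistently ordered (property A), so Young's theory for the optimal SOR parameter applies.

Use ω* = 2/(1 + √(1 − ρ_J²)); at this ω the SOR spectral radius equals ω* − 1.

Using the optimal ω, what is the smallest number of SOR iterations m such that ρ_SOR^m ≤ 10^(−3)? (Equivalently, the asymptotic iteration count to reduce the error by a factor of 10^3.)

ρ_J = max_k |cos(kπ/102)| = cos(π/102) = 0.9995257
√(1−ρ_J²) simplifies to sin(π/102) = 0.0307951.
Young: ω* = 2/(1+√(1−ρ_J²)) = 2/(1+0.0307951) = 2/1.0307951 = 1.9402498.
ρ(B_{ω*}) = ω*−1 = 0.9402498
ρ_SOR^m ≤ 10^(−3) ⇔ m ≥ 3·ln10/(−ln 0.9402498) = 6.90776/0.0616097 = 112.121; m = ⌈112.121⌉ = 113.

m = 113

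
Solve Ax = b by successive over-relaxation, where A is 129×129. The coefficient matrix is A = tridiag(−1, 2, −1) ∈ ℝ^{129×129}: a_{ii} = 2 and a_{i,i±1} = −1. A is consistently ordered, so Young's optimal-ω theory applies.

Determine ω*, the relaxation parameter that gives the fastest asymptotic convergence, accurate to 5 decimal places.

ω* = 1.95281

B_J for the 129×129 system has eigenvalues cos(kπ/130); ρ_J = cos(π/130) = 0.99971.
root = sin(π/130) = 0.024164  (since 1−cos² = sin²).
ω* = 2/(1+0.024164) = 1.95281
[ρ_SOR] ω* − 1 = 0.95281.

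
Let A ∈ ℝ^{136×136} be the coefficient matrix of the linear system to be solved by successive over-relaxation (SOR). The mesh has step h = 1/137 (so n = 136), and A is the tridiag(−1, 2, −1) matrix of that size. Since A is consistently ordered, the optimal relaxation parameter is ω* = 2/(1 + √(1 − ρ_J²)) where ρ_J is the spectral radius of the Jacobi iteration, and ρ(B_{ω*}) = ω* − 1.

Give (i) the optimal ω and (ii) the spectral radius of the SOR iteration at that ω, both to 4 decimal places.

spectrum of D⁻¹(L+U) = {cos(kπ/137) : 1≤k≤136}; ρ_J = cos(π/137) = 0.9997.
root = sin(π/137) = 0.02293  (since 1−cos² = sin²).
So ω* = 2/1.02293 = 1.9552 (Young).
At ω = 1.9552 every |λ(B_ω)| = ω−1, so ρ_SOR = 0.9552.

ω* = 1.9552, ρ_SOR = 0.9552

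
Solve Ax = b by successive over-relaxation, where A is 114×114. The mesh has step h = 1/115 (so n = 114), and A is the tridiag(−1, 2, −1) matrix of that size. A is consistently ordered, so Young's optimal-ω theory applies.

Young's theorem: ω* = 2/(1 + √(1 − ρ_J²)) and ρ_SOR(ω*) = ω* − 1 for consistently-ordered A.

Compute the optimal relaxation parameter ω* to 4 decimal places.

With n=114, ρ(Jacobi) = cos(π/115) = 0.9996.
√(1−ρ_J²) simplifies to sin(π/115) = 0.02731.
So ω* = 2/1.02731 = 1.9468 (Young).
ρ_SOR = ω* − 1 ≈ 0.9468.

ω* = 1.9468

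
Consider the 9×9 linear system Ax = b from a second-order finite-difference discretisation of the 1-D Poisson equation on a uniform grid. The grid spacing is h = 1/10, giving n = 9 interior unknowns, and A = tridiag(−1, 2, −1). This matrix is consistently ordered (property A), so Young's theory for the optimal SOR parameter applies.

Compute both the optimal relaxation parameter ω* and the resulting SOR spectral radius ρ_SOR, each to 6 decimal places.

ω* = 1.527864, ρ_SOR = 0.527864

B_J for the 9×9 system has eigenvalues cos(kπ/10); ρ_J = cos(π/10) = 0.951057.
1 − cos²(π/10) = sin²(π/10) ⇒ √(1−ρ_J²) = sin(π/10) = 0.3090170.
So ω* = 2/1.3090170 = 1.527864 (Young).
ρ_SOR = ω* − 1 = 1.527864 − 1 = 0.527864.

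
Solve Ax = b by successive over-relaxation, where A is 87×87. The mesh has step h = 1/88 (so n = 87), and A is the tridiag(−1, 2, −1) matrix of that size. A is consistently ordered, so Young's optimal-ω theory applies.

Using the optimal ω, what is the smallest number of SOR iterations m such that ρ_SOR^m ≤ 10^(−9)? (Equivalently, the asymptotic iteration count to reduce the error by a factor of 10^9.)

With n=87, ρ(Jacobi) = cos(π/88) = 0.9993628.
√(1−ρ_J²) = |sin(π/88)| = 0.0356923
ω* = 2/(1+0.0356923) = 1.9310755
ρ_SOR = ω* − 1 ≈ 0.9310755.
For 9 digits: m = 9·ln10 / (−ln 0.9310755) = 20.7233/0.0714149 = 290.182; round up → m = 291.

m = 291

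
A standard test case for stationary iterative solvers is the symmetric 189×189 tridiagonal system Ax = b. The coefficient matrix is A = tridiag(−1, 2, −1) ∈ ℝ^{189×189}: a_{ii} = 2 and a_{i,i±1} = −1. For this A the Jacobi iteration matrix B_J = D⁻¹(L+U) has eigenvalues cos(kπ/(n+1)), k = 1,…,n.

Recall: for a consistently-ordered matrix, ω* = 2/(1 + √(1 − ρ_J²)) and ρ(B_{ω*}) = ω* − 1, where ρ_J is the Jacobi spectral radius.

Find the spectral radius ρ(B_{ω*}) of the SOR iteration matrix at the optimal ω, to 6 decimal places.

ρ_J = max_k |cos(kπ/190)| = cos(π/190) = 0.999863
√(1 − cos²(π/190)) = sin(π/190) ≈ 0.0165339.
Then 2/(1+√(1−ρ_J²)) = 2/(1+0.0165339); ω* = 2/1.0165339 = 1.967470.
and ρ(B_{ω*}) = 1.967470 − 1 = 0.967470.

ρ_SOR = 0.967470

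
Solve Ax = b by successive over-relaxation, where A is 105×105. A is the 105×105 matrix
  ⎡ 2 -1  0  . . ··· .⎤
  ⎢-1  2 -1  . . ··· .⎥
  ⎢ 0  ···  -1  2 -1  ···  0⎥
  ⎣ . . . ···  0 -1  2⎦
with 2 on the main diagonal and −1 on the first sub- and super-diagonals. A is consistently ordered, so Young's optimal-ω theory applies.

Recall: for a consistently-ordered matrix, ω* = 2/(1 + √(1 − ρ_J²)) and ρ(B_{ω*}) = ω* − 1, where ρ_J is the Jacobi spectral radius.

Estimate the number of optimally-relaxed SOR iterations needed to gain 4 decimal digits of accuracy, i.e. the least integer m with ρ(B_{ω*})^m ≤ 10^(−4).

m = 156

n=105: λ(B_J) = 1 − λ(A)/2 = cos(kπ/106); k=1 gives ρ_J = 0.9995608.
root = sin(π/106) = 0.0296333  (since 1−cos² = sin²).
[ω*] 2 ÷ (1 + 0.0296333) = 2 ÷ 1.0296333 = 1.9424391.
ρ_SOR = ω* − 1 = 1.9424391 − 1 = 0.9424391.
Need (0.9424391)^m ≤ 10^(−4): m ≥ 4·ln10/|ln 0.9424391| = 9.21034/0.059284 = 155.360 ⇒ m = 156.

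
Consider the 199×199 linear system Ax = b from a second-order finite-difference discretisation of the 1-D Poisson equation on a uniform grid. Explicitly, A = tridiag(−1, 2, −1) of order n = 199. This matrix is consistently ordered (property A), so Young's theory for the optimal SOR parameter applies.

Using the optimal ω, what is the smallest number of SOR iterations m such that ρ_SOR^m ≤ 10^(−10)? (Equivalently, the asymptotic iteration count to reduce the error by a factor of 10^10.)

m = 733

½·tridiag(1,0,1) at n=199: λ_k = cos(kπ/200); max |λ| at k=1 ⇒ ρ_J = cos(π/200) ≈ 0.9998766.
root = sin(π/200) = 0.0157073  (since 1−cos² = sin²).
ω* = 2 / (1 + 0.0157073) = 2 / 1.0157073 ≈ 1.9690712.
[ρ_SOR] ω* − 1 = 0.9690712.
Need (0.9690712)^m ≤ 10^(−10): m ≥ 10·ln10/|ln 0.9690712| = 23.0259/0.0314172 = 732.907 ⇒ m = 733.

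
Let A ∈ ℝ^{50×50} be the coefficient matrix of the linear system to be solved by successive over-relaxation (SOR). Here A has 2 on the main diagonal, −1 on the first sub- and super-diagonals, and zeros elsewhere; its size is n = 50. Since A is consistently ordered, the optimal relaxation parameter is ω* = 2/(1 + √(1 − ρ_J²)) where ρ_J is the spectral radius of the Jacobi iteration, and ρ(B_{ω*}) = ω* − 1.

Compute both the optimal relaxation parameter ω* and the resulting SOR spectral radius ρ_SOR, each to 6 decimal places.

ω* = 1.884018, ρ_SOR = 0.884018

n=50: λ(B_J) = 1 − λ(A)/2 = cos(kπ/51); k=1 gives ρ_J = 0.998103.
root = sin(π/51) = 0.0615609  (since 1−cos² = sin²).
ω* = 2 / (1 + 0.0615609) = 2 / 1.0615609 ≈ 1.884018.
ρ_SOR = ω* − 1 ≈ 0.884018.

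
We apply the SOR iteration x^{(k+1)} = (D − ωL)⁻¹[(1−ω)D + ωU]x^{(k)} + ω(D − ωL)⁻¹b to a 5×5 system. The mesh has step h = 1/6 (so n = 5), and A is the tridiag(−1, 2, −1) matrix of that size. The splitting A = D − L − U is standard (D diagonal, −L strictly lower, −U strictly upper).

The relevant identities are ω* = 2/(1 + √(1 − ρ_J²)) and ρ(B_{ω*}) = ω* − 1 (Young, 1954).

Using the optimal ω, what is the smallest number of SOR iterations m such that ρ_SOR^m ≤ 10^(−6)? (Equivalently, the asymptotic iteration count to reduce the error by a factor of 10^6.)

½·tridiag(1,0,1) at n=5: λ_k = cos(kπ/6); max |λ| at k=1 ⇒ ρ_J = cos(π/6) ≈ 0.8660254.
√(1 − cos²(π/6)) = sin(π/6) ≈ 0.5000000.
So ω* = 2/1.5000000 = 1.3333333 (Young).
Hence ρ(B_{ω*}) = 1.3333333 − 1 = 0.3333333.
m ≥ 6·ln10 / (−ln 0.3333333) = 12.575; smallest integer m = 13.

m = 13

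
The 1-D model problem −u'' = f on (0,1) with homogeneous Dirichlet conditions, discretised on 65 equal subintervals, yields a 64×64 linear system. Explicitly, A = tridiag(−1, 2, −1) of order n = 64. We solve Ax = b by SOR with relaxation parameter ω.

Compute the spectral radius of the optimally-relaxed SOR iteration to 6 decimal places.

With n=64, ρ(Jacobi) = cos(π/65) = 0.998832.
root = sin(π/65) = 0.0483134  (since 1−cos² = sin²).
ω* = 2/(1+0.0483134) = 1.907826
and ρ(B_{ω*}) = 1.907826 − 1 = 0.907826.

ρ_SOR = 0.907826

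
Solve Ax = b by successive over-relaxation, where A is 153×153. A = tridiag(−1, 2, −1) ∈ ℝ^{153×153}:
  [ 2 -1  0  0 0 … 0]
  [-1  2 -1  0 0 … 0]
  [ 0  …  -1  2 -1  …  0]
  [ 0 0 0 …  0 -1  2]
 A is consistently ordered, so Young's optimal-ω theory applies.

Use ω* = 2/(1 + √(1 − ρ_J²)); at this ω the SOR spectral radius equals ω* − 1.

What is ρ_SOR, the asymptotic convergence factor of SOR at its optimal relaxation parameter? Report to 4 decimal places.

B_J for the 153×153 system has eigenvalues cos(kπ/154); ρ_J = cos(π/154) = 0.9998.
√(1 − cos²(π/154)) = sin(π/154) ≈ 0.02040.
ω* = 2/(1 + 0.02040) = 2/1.02040 = 1.9600.
[ρ_SOR] ω* − 1 = 0.9600.

ρ_SOR = 0.9600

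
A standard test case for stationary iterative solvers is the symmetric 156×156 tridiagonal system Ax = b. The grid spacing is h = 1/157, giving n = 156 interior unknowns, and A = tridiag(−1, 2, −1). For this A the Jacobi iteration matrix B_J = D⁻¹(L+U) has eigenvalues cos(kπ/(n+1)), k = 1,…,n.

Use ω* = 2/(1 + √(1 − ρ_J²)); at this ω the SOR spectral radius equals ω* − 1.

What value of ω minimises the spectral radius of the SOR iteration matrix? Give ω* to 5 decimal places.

B_J for the 156×156 system has eigenvalues cos(kπ/157); ρ_J = cos(π/157) = 0.99980.
√(1−ρ_J²) simplifies to sin(π/157) = 0.020009.
So ω* = 2/1.020009 = 1.96077 (Young).
[ρ_SOR] ω* − 1 = 0.96077.

ω* = 1.96077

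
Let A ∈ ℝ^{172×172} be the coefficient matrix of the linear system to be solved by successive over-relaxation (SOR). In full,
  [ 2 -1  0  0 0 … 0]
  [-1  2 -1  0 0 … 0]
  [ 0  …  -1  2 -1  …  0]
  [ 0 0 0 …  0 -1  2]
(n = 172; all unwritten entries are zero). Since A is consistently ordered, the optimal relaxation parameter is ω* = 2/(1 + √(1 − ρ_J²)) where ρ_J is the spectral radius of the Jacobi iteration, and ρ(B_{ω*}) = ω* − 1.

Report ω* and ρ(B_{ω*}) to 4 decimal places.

ω* = 1.9643, ρ_SOR = 0.9643

ρ_J = max_k |cos(kπ/173)| = cos(π/173) = 0.9998
√(1−ρ_J²) simplifies to sin(π/173) = 0.01816.
So ω* = 2/1.01816 = 1.9643 (Young).
ρ_SOR = ω* − 1 = 1.9643 − 1 = 0.9643.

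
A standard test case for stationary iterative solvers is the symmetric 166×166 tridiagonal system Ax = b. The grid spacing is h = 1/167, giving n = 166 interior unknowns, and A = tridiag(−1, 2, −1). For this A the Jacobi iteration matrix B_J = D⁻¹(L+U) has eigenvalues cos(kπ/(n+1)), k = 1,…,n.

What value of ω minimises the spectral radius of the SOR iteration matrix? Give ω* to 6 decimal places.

ω* = 1.963073

With n=166, ρ(Jacobi) = cos(π/167) = 0.999823.
√(1 − cos²(π/167)) = sin(π/167) ≈ 0.0188108.
ω* = 2 / (1 + 0.0188108) = 2 / 1.0188108 ≈ 1.963073.
[ρ_SOR] ω* − 1 = 0.963073.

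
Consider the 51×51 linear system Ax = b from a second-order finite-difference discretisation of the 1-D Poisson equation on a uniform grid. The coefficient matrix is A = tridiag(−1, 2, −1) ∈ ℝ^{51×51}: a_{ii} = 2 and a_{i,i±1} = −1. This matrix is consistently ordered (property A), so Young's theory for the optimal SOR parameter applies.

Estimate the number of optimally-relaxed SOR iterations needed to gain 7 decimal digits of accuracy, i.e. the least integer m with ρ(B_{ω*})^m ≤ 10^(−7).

m = 134

ρ_J = max_k |cos(kπ/52)| = cos(π/52) = 0.9981756
√(1 − cos²(π/52)) = sin(π/52) ≈ 0.0603785.
So ω* = 2/1.0603785 = 1.8861190 (Young).
and ρ(B_{ω*}) = 1.8861190 − 1 = 0.8861190.
Need (0.8861190)^m ≤ 10^(−7): m ≥ 7·ln10/|ln 0.8861190| = 16.1181/0.120904 = 133.313 ⇒ m = 134.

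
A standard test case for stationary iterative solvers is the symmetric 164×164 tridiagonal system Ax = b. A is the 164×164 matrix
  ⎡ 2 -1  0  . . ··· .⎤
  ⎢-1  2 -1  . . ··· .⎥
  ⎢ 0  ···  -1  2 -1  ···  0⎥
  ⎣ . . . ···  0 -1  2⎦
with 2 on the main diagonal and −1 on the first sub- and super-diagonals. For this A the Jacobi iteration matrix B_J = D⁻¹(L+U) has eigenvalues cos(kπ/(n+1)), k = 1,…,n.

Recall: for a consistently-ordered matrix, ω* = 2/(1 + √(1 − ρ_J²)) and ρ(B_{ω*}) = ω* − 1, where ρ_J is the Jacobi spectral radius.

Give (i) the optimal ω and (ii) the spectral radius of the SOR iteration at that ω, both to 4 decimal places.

spectrum of D⁻¹(L+U) = {cos(kπ/165) : 1≤k≤164}; ρ_J = cos(π/165) = 0.9998.
1 − cos²(π/165) = sin²(π/165) ⇒ √(1−ρ_J²) = sin(π/165) = 0.01904.
ω* = 2 / (1 + 0.01904) = 2 / 1.01904 ≈ 1.9626.
ρ(B_{ω*}) = ω*−1 = 0.9626

ω* = 1.9626, ρ_SOR = 0.9626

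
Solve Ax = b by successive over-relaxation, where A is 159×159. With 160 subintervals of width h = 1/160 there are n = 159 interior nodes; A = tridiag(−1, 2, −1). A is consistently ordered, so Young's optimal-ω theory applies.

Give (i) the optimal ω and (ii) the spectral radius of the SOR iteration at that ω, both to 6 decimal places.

ω* = 1.961489, ρ_SOR = 0.961489

B_J for the 159×159 system has eigenvalues cos(kπ/160); ρ_J = cos(π/160) = 0.999807.
√(1−ρ_J²) = |sin(π/160)| = 0.0196337
[ω*] 2 ÷ (1 + 0.0196337) = 2 ÷ 1.0196337 = 1.961489.
At ω = 1.961489 every |λ(B_ω)| = ω−1, so ρ_SOR = 0.961489.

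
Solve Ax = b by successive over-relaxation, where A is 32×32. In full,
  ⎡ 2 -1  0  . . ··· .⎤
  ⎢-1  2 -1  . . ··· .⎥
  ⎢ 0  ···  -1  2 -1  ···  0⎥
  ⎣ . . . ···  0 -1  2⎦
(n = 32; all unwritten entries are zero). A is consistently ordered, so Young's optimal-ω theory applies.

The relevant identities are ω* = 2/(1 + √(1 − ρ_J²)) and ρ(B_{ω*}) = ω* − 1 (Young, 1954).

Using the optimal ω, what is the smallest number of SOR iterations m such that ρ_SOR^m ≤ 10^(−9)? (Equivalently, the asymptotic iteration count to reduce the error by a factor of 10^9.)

m = 109

B_J for the 32×32 system has eigenvalues cos(kπ/33); ρ_J = cos(π/33) = 0.9954719.
1 − cos²(π/33) = sin²(π/33) ⇒ √(1−ρ_J²) = sin(π/33) = 0.0950560.
[ω*] 2 ÷ (1 + 0.0950560) = 2 ÷ 1.0950560 = 1.8263906.
and ρ(B_{ω*}) = 1.8263906 − 1 = 0.8263906.
m ≥ 9·ln10 / (−ln 0.8263906) = 108.676; smallest integer m = 109.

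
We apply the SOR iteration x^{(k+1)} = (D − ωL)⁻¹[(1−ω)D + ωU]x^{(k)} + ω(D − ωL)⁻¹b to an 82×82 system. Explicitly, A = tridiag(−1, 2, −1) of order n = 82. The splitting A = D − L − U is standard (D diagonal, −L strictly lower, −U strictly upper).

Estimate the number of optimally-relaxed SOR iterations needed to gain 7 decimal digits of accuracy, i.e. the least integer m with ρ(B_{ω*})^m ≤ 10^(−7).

½·tridiag(1,0,1) at n=82: λ_k = cos(kπ/83); max |λ| at k=1 ⇒ ρ_J = cos(π/83) ≈ 0.9992838.
1 − cos²(π/83) = sin²(π/83) ⇒ √(1−ρ_J²) = sin(π/83) = 0.0378415.
Young: ω* = 2/(1+√(1−ρ_J²)) = 2/(1+0.0378415) = 2/1.0378415 = 1.9270765.
ρ(B_{ω*}) = ω*−1 = 0.9270765
(0.9270765)^m ≤ 10^{−7}  ⇒  m·ln(0.9270765) ≤ −7·ln10  ⇒  m ≥ 212.867  ⇒  m = 213

m = 213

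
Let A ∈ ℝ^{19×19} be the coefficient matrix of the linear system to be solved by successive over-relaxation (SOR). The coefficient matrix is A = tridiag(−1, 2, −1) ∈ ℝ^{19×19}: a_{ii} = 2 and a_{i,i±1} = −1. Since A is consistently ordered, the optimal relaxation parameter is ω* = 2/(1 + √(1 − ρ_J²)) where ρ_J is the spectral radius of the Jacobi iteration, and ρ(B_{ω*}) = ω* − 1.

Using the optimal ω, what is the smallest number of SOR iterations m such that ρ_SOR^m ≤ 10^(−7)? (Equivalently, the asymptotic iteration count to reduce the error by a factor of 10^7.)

m = 52

spectrum of D⁻¹(L+U) = {cos(kπ/20) : 1≤k≤19}; ρ_J = cos(π/20) = 0.9876883.
√(1 − cos²(π/20)) = sin(π/20) ≈ 0.1564345.
Young: ω* = 2/(1+√(1−ρ_J²)) = 2/(1+0.1564345) = 2/1.1564345 = 1.7294538.
At ω = 1.7294538 every |λ(B_ω)| = ω−1, so ρ_SOR = 0.7294538.
ρ_SOR^m ≤ 10^(−7) ⇔ m ≥ 7·ln10/(−ln 0.7294538) = 16.1181/0.315459 = 51.094; m = ⌈51.094⌉ = 52.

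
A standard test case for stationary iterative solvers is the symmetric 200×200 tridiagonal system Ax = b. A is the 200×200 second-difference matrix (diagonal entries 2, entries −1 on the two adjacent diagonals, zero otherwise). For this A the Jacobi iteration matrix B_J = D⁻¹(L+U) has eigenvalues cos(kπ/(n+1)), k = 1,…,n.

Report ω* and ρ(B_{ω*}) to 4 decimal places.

ω* = 1.9692, ρ_SOR = 0.9692

With n=200, ρ(Jacobi) = cos(π/201) = 0.9999.
√(1−ρ_J²) simplifies to sin(π/201) = 0.01563.
Young: ω* = 2/(1+√(1−ρ_J²)) = 2/(1+0.01563) = 2/1.01563 = 1.9692.
[ρ_SOR] ω* − 1 = 0.9692.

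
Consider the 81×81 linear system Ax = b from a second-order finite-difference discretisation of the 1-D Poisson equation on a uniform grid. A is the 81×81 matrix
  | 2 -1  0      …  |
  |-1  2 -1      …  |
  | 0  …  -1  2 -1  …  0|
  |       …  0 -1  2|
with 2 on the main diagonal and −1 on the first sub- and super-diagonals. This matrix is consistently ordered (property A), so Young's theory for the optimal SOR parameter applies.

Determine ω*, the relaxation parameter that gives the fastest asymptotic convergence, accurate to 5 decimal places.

B_J for the 81×81 system has eigenvalues cos(kπ/82); ρ_J = cos(π/82) = 0.99927.
√(1−ρ_J²) simplifies to sin(π/82) = 0.038303.
[ω*] 2 ÷ (1 + 0.038303) = 2 ÷ 1.038303 = 1.92622.
and ρ(B_{ω*}) = 1.92622 − 1 = 0.92622.

ω* = 1.92622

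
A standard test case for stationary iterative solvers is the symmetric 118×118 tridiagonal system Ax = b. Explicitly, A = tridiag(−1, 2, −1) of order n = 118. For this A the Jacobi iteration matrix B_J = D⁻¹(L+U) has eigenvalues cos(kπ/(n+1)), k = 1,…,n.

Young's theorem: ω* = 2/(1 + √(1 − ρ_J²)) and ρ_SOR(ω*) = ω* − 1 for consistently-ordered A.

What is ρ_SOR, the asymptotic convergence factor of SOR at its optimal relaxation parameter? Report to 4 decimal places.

ρ_SOR = 0.9486

ρ_J = max_k |cos(kπ/119)| = cos(π/119) = 0.9997
1 − cos²(π/119) = sin²(π/119) ⇒ √(1−ρ_J²) = sin(π/119) = 0.02640.
ω* = 2 / (1 + 0.02640) = 2 / 1.02640 ≈ 1.9486.
ρ(B_{ω*}) = ω*−1 = 0.9486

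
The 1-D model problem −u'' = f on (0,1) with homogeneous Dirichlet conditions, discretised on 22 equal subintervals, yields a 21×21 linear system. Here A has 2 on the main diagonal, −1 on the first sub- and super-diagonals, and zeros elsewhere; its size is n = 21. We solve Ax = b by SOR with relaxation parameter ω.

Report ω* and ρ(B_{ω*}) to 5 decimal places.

ω* = 1.75083, ρ_SOR = 0.75083

n=21: λ(B_J) = 1 − λ(A)/2 = cos(kπ/22); k=1 gives ρ_J = 0.98982.
√(1−ρ_J²) = |sin(π/22)| = 0.142315
Then 2/(1+√(1−ρ_J²)) = 2/(1+0.142315); ω* = 2/1.142315 = 1.75083.
[ρ_SOR] ω* − 1 = 0.75083.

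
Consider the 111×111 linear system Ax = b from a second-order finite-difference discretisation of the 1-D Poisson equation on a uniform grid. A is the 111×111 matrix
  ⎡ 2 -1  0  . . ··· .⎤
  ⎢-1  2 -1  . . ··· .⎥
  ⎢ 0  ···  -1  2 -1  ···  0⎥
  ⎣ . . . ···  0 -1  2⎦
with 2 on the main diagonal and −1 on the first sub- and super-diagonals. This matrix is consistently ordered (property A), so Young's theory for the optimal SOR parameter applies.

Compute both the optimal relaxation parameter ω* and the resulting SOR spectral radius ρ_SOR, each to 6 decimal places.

ω* = 1.945438, ρ_SOR = 0.945438

n=111: λ(B_J) = 1 − λ(A)/2 = cos(kπ/112); k=1 gives ρ_J = 0.999607.
√(1−ρ_J²) = |sin(π/112)| = 0.0280463
Young: ω* = 2/(1+√(1−ρ_J²)) = 2/(1+0.0280463) = 2/1.0280463 = 1.945438.
At ω = 1.945438 every |λ(B_ω)| = ω−1, so ρ_SOR = 0.945438.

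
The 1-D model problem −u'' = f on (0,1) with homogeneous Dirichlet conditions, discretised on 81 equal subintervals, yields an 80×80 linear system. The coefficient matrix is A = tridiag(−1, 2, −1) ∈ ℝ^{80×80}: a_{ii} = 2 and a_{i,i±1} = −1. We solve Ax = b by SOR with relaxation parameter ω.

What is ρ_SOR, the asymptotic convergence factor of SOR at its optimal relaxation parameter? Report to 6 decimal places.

[ρ_J] n=80: ρ(B_J) = cos(π/(n+1)) = cos(π/81) = 0.999248.
root = sin(π/81) = 0.0387754  (since 1−cos² = sin²).
[ω*] 2 ÷ (1 + 0.0387754) = 2 ÷ 1.0387754 = 1.925344.
ρ_SOR = ω* − 1 ≈ 0.925344.

ρ_SOR = 0.925344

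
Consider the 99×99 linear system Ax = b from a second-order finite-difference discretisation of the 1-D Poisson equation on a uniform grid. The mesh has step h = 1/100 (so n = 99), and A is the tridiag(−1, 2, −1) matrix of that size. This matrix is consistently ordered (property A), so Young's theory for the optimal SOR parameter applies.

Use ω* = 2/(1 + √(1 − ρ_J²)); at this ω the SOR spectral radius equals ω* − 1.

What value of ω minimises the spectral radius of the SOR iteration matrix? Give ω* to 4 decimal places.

n=99: λ(B_J) = 1 − λ(A)/2 = cos(kπ/100); k=1 gives ρ_J = 0.9995.
root = sin(π/100) = 0.03141  (since 1−cos² = sin²).
[ω*] 2 ÷ (1 + 0.03141) = 2 ÷ 1.03141 = 1.9391.
and ρ(B_{ω*}) = 1.9391 − 1 = 0.9391.

ω* = 1.9391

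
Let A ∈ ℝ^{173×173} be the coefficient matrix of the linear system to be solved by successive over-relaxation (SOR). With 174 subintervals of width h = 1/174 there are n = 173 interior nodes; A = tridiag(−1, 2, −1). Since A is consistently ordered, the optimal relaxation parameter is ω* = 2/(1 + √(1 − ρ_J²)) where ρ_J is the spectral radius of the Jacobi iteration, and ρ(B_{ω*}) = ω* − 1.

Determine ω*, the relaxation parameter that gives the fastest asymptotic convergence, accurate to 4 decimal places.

ω* = 1.9645

spectrum of D⁻¹(L+U) = {cos(kπ/174) : 1≤k≤173}; ρ_J = cos(π/174) = 0.9998.
root = sin(π/174) = 0.01805  (since 1−cos² = sin²).
ω* = 2 / (1 + 0.01805) = 2 / 1.01805 ≈ 1.9645.
and ρ(B_{ω*}) = 1.9645 − 1 = 0.9645.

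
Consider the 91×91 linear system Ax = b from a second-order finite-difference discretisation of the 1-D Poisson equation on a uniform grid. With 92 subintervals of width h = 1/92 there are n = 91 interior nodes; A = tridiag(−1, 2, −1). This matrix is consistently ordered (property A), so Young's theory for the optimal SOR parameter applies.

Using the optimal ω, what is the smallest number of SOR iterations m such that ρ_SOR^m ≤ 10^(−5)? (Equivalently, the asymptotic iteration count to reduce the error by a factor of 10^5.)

m = 169

With n=91, ρ(Jacobi) = cos(π/92) = 0.9994170.
root = sin(π/92) = 0.0341411  (since 1−cos² = sin²).
Then 2/(1+√(1−ρ_J²)) = 2/(1+0.0341411); ω* = 2/1.0341411 = 1.9339721.
and ρ(B_{ω*}) = 1.9339721 − 1 = 0.9339721.
m ≥ 5·ln10 / (−ln 0.9339721) = 168.542; smallest integer m = 169.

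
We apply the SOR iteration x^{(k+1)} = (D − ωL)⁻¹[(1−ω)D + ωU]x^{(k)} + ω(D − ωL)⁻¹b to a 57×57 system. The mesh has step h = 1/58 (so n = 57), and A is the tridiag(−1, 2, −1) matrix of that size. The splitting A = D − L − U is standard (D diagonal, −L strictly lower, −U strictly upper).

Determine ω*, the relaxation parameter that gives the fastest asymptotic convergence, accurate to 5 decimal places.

ω* = 1.89728

½·tridiag(1,0,1) at n=57: λ_k = cos(kπ/58); max |λ| at k=1 ⇒ ρ_J = cos(π/58) ≈ 0.99853.
√(1 − cos²(π/58)) = sin(π/58) ≈ 0.054139.
Then 2/(1+√(1−ρ_J²)) = 2/(1+0.054139); ω* = 2/1.054139 = 1.89728.
and ρ(B_{ω*}) = 1.89728 − 1 = 0.89728.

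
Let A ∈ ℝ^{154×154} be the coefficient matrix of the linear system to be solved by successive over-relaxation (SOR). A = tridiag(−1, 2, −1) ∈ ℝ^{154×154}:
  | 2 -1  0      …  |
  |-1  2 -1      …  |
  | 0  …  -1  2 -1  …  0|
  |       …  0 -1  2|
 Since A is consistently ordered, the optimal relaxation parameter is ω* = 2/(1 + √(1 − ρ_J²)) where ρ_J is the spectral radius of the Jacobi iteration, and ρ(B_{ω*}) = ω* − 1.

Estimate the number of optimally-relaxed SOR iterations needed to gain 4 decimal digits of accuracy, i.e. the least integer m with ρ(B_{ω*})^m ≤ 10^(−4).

m = 228

½·tridiag(1,0,1) at n=154: λ_k = cos(kπ/155); max |λ| at k=1 ⇒ ρ_J = cos(π/155) ≈ 0.9997946.
√(1−ρ_J²) simplifies to sin(π/155) = 0.0202670.
ω* = 2 / (1 + 0.0202670) = 2 / 1.0202670 ≈ 1.9602712.
and ρ(B_{ω*}) = 1.9602712 − 1 = 0.9602712.
ρ_SOR^m ≤ 10^(−4) ⇔ m ≥ 4·ln10/(−ln 0.9602712) = 9.21034/0.0405395 = 227.194; m = ⌈227.194⌉ = 228.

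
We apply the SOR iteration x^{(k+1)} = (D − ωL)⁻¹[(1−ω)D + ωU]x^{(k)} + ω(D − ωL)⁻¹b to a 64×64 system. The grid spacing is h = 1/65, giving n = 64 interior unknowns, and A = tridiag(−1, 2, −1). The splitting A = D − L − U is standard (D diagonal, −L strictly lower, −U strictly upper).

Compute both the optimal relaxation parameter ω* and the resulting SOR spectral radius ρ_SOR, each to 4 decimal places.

ω* = 1.9078, ρ_SOR = 0.9078

spectrum of D⁻¹(L+U) = {cos(kπ/65) : 1≤k≤64}; ρ_J = cos(π/65) = 0.9988.
√(1 − cos²(π/65)) = sin(π/65) ≈ 0.04831.
[ω*] 2 ÷ (1 + 0.04831) = 2 ÷ 1.04831 = 1.9078.
At ω = 1.9078 every |λ(B_ω)| = ω−1, so ρ_SOR = 0.9078.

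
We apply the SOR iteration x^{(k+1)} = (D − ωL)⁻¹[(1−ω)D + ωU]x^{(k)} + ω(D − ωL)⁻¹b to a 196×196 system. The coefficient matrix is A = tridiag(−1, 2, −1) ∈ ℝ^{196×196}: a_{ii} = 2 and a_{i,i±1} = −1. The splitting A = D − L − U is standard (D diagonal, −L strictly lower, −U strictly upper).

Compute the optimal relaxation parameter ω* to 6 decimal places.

ω* = 1.968608

½·tridiag(1,0,1) at n=196: λ_k = cos(kπ/197); max |λ| at k=1 ⇒ ρ_J = cos(π/197) ≈ 0.999873.
root = sin(π/197) = 0.0159465  (since 1−cos² = sin²).
Then 2/(1+√(1−ρ_J²)) = 2/(1+0.0159465); ω* = 2/1.0159465 = 1.968608.
Hence ρ(B_{ω*}) = 1.968608 − 1 = 0.968608.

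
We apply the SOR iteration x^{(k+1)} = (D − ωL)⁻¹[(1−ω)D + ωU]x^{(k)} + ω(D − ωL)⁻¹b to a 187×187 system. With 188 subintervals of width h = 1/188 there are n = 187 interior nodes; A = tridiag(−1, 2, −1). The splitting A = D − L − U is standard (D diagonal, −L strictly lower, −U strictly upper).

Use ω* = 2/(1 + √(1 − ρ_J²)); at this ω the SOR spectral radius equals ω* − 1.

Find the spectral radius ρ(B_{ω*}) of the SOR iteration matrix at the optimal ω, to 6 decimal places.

B_J for the 187×187 system has eigenvalues cos(kπ/188); ρ_J = cos(π/188) = 0.999860.
√(1−ρ_J²) simplifies to sin(π/188) = 0.0167098.
ω* = 2 / (1 + 0.0167098) = 2 / 1.0167098 ≈ 1.967130.
At ω = 1.967130 every |λ(B_ω)| = ω−1, so ρ_SOR = 0.967130.

ρ_SOR = 0.967130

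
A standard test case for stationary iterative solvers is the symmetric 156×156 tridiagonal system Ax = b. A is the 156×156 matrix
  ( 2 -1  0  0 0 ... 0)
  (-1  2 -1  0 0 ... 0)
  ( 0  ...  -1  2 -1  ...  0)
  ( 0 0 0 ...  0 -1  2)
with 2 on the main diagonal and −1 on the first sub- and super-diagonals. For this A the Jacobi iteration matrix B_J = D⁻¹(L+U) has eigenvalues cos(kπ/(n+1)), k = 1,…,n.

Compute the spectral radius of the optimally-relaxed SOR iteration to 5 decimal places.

ρ_SOR = 0.96077

B_J for the 156×156 system has eigenvalues cos(kπ/157); ρ_J = cos(π/157) = 0.99980.
root = sin(π/157) = 0.020009  (since 1−cos² = sin²).
ω* = 2/(1 + 0.020009) = 2/1.020009 = 1.96077.
ρ_SOR = ω* − 1 ≈ 0.96077.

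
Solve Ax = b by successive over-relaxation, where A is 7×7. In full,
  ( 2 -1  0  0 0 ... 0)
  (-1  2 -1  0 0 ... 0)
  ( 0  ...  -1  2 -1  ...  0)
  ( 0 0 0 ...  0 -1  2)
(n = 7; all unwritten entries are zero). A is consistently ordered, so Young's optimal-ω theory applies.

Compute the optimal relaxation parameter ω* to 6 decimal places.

n=7: λ(B_J) = 1 − λ(A)/2 = cos(kπ/8); k=1 gives ρ_J = 0.923880.
√(1−ρ_J²) simplifies to sin(π/8) = 0.3826834.
Young: ω* = 2/(1+√(1−ρ_J²)) = 2/(1+0.3826834) = 2/1.3826834 = 1.446463.
[ρ_SOR] ω* − 1 = 0.446463.

ω* = 1.446463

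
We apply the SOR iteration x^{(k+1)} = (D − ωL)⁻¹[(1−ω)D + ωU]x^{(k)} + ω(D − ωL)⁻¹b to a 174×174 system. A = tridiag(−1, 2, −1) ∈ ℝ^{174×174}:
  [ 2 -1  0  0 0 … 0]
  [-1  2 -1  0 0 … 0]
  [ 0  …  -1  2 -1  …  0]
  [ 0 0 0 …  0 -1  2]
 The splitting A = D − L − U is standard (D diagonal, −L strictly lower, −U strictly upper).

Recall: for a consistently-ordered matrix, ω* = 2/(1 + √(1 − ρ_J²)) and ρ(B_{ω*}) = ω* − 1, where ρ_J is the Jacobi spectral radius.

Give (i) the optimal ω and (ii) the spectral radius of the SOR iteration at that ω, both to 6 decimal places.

½·tridiag(1,0,1) at n=174: λ_k = cos(kπ/175); max |λ| at k=1 ⇒ ρ_J = cos(π/175) ≈ 0.999839.
√(1−ρ_J²) = |sin(π/175)| = 0.0179510
ω* = 2/(1 + 0.0179510) = 2/1.0179510 = 1.964731.
[ρ_SOR] ω* − 1 = 0.964731.

ω* = 1.964731, ρ_SOR = 0.964731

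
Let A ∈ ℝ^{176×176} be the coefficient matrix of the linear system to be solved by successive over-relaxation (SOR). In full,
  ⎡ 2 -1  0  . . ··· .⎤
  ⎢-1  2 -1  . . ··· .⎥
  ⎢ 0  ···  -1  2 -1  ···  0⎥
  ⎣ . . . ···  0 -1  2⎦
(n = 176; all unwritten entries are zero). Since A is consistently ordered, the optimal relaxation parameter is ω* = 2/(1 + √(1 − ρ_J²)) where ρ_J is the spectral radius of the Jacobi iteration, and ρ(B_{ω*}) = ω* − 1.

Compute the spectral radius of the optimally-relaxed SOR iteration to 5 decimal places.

n=176: λ(B_J) = 1 − λ(A)/2 = cos(kπ/177); k=1 gives ρ_J = 0.99984.
√(1−ρ_J²) = |sin(π/177)| = 0.017748
Young: ω* = 2/(1+√(1−ρ_J²)) = 2/(1+0.017748) = 2/1.017748 = 1.96512.
[ρ_SOR] ω* − 1 = 0.96512.

ρ_SOR = 0.96512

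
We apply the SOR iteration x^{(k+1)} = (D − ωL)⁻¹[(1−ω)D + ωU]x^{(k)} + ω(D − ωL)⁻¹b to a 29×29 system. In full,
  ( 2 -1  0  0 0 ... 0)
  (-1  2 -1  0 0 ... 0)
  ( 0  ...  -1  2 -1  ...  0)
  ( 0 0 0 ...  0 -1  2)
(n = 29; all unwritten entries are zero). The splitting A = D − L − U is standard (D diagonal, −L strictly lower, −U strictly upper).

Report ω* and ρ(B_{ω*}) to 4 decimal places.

[ρ_J] n=29: ρ(B_J) = cos(π/(n+1)) = cos(π/30) = 0.9945.
root = sin(π/30) = 0.10453  (since 1−cos² = sin²).
ω* = 2 / (1 + 0.10453) = 2 / 1.10453 ≈ 1.8107.
ρ_SOR = ω* − 1 = 1.8107 − 1 = 0.8107.

ω* = 1.8107, ρ_SOR = 0.8107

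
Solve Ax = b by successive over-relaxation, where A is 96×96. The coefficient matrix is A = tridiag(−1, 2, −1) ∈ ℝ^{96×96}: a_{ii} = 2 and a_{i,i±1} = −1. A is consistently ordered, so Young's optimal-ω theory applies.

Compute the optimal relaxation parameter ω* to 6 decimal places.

spectrum of D⁻¹(L+U) = {cos(kπ/97) : 1≤k≤96}; ρ_J = cos(π/97) = 0.999476.
1 − cos²(π/97) = sin²(π/97) ⇒ √(1−ρ_J²) = sin(π/97) = 0.0323819.
[ω*] 2 ÷ (1 + 0.0323819) = 2 ÷ 1.0323819 = 1.937268.
At ω = 1.937268 every |λ(B_ω)| = ω−1, so ρ_SOR = 0.937268.

ω* = 1.937268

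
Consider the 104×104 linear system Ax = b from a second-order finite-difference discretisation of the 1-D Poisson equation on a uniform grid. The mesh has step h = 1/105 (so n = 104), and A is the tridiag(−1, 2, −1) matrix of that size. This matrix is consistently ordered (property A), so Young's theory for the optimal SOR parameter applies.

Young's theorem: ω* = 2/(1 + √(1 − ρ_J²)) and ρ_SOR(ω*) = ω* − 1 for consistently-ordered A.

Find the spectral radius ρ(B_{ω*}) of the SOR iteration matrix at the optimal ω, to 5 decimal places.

ρ_SOR = 0.94191

ρ_J = max_k |cos(kπ/105)| = cos(π/105) = 0.99955
√(1−ρ_J²) = |sin(π/105)| = 0.029915
Then 2/(1+√(1−ρ_J²)) = 2/(1+0.029915); ω* = 2/1.029915 = 1.94191.
and ρ(B_{ω*}) = 1.94191 − 1 = 0.94191.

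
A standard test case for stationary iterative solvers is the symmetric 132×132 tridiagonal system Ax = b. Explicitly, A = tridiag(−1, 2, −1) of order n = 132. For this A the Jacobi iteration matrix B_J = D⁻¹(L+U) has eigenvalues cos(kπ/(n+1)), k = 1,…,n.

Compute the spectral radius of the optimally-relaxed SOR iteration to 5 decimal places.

ρ_SOR = 0.95385

[ρ_J] n=132: ρ(B_J) = cos(π/(n+1)) = cos(π/133) = 0.99972.
√(1−ρ_J²) = |sin(π/133)| = 0.023619
[ω*] 2 ÷ (1 + 0.023619) = 2 ÷ 1.023619 = 1.95385.
ρ_SOR = ω* − 1 = 1.95385 − 1 = 0.95385.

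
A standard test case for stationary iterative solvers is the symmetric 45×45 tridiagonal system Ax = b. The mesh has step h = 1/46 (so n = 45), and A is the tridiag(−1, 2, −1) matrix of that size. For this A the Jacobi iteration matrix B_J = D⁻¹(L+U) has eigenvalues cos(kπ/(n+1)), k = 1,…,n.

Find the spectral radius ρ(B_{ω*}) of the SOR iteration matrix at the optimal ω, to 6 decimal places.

B_J for the 45×45 system has eigenvalues cos(kπ/46); ρ_J = cos(π/46) = 0.997669.
root = sin(π/46) = 0.0682424  (since 1−cos² = sin²).
Then 2/(1+√(1−ρ_J²)) = 2/(1+0.0682424); ω* = 2/1.0682424 = 1.872234.
Hence ρ(B_{ω*}) = 1.872234 − 1 = 0.872234.

ρ_SOR = 0.872234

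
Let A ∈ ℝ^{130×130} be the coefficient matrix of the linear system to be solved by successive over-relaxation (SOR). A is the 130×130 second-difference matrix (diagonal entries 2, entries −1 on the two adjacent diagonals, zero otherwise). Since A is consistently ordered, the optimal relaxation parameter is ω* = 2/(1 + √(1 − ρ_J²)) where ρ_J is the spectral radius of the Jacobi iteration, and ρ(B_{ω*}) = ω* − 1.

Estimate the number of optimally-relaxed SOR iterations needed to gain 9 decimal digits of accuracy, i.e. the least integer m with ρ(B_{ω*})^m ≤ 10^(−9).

m = 433

[ρ_J] n=130: ρ(B_J) = cos(π/(n+1)) = cos(π/131) = 0.9997125.
root = sin(π/131) = 0.0239793  (since 1−cos² = sin²).
So ω* = 2/1.0239793 = 1.9531645 (Young).
At ω = 1.9531645 every |λ(B_ω)| = ω−1, so ρ_SOR = 0.9531645.
ρ_SOR^m ≤ 10^(−9) ⇔ m ≥ 9·ln10/(−ln 0.9531645) = 20.7233/0.0479678 = 432.025; m = ⌈432.025⌉ = 433.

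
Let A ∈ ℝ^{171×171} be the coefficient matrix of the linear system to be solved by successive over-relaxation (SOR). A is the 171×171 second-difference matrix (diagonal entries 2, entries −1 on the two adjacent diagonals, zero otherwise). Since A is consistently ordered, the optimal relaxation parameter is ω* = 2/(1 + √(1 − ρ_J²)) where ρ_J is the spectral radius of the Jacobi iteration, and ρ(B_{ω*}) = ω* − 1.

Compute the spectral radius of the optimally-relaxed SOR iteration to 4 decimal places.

[ρ_J] n=171: ρ(B_J) = cos(π/(n+1)) = cos(π/172) = 0.9998.
√(1 − cos²(π/172)) = sin(π/172) ≈ 0.01826.
ω* = 2/(1 + 0.01826) = 2/1.01826 = 1.9641.
At ω = 1.9641 every |λ(B_ω)| = ω−1, so ρ_SOR = 0.9641.

ρ_SOR = 0.9641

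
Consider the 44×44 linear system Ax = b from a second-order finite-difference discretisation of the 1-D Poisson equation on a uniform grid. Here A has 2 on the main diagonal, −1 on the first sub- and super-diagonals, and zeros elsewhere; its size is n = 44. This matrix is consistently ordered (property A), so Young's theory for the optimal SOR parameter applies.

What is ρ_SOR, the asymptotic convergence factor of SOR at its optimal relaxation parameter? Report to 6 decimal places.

With n=44, ρ(Jacobi) = cos(π/45) = 0.997564.
1 − cos²(π/45) = sin²(π/45) ⇒ √(1−ρ_J²) = sin(π/45) = 0.0697565.
ω* = 2/(1+0.0697565) = 1.869584
ρ_SOR = ω* − 1 ≈ 0.869584.

ρ_SOR = 0.869584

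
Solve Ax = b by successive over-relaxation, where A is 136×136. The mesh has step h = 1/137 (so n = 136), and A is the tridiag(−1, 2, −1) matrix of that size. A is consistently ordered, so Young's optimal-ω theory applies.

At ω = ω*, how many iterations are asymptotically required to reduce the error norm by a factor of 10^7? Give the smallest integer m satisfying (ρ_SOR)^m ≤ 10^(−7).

m = 352

B_J for the 136×136 system has eigenvalues cos(kπ/137); ρ_J = cos(π/137) = 0.9997371.
√(1 − cos²(π/137)) = sin(π/137) ≈ 0.0229293.
ω* = 2 / (1 + 0.0229293) = 2 / 1.0229293 ≈ 1.9551693.
At ω = 1.9551693 every |λ(B_ω)| = ω−1, so ρ_SOR = 0.9551693.
(0.9551693)^m ≤ 10^{−7}  ⇒  m·ln(0.9551693) ≤ −7·ln10  ⇒  m ≥ 351.412  ⇒  m = 352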